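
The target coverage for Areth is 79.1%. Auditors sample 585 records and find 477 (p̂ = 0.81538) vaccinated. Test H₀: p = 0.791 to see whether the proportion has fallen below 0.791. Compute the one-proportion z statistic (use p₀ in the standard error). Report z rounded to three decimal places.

z = 1.451

p̂ = 477/585 = 0.815385.
SE = √(p₀(1−p₀)/n) = √(0.16532/585) = 0.016811.
z = (0.815385 − 0.791)/0.016811 = 0.024385/0.016811 = 1.451.
p-value = P(Z < 1.451) ≈ 0.9265.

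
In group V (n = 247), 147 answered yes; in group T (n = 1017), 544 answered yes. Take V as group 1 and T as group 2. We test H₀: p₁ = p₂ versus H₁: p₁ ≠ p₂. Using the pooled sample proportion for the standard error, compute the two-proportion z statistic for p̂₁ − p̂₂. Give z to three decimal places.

z = 1.706

p̂₁ = 147/247 = 0.59514, p̂₂ = 544/1017 = 0.53491.
Pooled p̂ = (147+544)/(247+1017) = 691/1264 = 0.54668.
SE = √(0.247821 × 0.00503187) = 0.03531.
z = (0.59514 − 0.53491)/0.03531 = 0.06023/0.03531 = 1.706.
p-value = 2·P(Z > 1.706) ≈ 0.0881.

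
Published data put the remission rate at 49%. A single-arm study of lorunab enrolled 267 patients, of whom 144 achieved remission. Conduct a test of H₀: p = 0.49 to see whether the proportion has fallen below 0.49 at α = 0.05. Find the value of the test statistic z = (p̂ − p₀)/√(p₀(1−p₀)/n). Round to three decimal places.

p̂ = 144/267 ≈ 0.539326.
Under H₀, SE = √(0.49·0.51/267) = √(0.000935955) = 0.030593.
z = (0.539326 − 0.49)/0.030593 = 0.049326/0.030593 = 1.612.
p-value = P(Z < 1.612) ≈ 0.9466; since p > α = 0.05, fail to reject H₀.

z = 1.612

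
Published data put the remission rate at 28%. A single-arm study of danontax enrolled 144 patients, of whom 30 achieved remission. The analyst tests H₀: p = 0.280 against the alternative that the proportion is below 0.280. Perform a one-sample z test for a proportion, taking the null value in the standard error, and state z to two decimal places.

z = -1.92

p̂ = 30/144 = 0.2083.
SE = √(p₀(1−p₀)/n) = √(0.2016/144) = 0.0374.
z = (0.2083 − 0.28)/0.0374 = -0.0717/0.0374 = -1.92.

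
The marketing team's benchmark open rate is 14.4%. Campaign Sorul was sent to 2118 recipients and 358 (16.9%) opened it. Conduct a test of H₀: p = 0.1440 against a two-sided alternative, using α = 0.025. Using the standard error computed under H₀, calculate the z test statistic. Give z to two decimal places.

p̂ = 358/2118 ≈ 0.16903.
Under H₀, SE = √(0.144·0.856/2118) = √(5.81983e-05) = 0.00763.
z = (0.16903 − 0.144)/0.00763 = 0.02503/0.00763 = 3.28.
Two-sided p-value ≈ 2·Φ(−3.281) = 0.0010; since p < α = 0.025, reject H₀.

z = 3.28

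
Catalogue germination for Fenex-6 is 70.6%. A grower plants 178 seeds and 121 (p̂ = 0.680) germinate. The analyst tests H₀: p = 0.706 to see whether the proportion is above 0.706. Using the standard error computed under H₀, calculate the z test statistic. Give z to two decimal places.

p̂ = 121/178 ≈ 0.6798.
SE = √(p₀(1−p₀)/n) = √(0.20756/178) = 0.0341.
z = (0.6798 − 0.706)/0.0341 = -0.0262/0.0341 = -0.77.
p-value = P(Z > -0.768) ≈ 0.7787.

z = -0.77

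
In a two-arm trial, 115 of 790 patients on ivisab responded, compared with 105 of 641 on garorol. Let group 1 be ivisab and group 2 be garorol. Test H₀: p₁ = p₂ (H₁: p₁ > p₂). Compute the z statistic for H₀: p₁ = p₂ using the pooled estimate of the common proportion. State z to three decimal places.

p̂₁ = 115/790 ≈ 0.14557, p̂₂ = 105/641 ≈ 0.16381.
Pooled p̂ = (115+105)/(790+641) = 220/1431 = 0.15374.
SE = √(0.130103 × 0.00282589) = 0.01917.
z = (0.14557 − 0.16381)/0.01917 = -0.01824/0.01917 = -0.951.
p-value = P(Z > -0.951) ≈ 0.8292.

z = -0.951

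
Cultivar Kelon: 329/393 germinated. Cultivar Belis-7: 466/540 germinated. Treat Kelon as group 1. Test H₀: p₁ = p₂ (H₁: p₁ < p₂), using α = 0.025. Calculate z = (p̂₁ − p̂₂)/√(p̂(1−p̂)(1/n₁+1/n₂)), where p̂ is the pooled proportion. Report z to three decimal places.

p̂₁ = 329/393 = 0.837150, p̂₂ = 466/540 = 0.862963.
Pooled p̂ = (329+466)/(393+540) = 795/933 = 0.852090.
SE = √(p̂(1−p̂)(1/n₁+1/n₂)) = √(0.852090·0.147910·0.00439638) = √(0.000554087) = 0.023539.
z = (0.837150 − 0.862963)/0.023539 = -0.025813/0.023539 = -1.097.
p-value = P(Z < -1.097) ≈ 0.1364. With α = 0.025, fail to reject H₀.

z = -1.097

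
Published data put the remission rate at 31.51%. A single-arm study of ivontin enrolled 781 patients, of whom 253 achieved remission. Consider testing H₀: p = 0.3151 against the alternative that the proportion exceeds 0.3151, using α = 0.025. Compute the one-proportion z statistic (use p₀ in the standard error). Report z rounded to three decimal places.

z = 0.532

p̂ = 253/781 = 0.32394.
Under H₀, SE = √(0.3151·0.6849/781) = √(0.000276328) = 0.01662.
z = (0.32394 − 0.3151)/0.01662 = 0.00884/0.01662 = 0.532.
p-value = P(Z > 0.532) ≈ 0.2974, so at α = 0.025 we fail to reject H₀.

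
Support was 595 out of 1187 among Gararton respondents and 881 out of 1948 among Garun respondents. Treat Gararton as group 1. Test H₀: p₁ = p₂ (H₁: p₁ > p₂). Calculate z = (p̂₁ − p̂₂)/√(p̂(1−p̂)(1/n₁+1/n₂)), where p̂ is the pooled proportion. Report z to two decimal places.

p̂₁ = 595/1187 ≈ 0.50126, p̂₂ = 881/1948 ≈ 0.45226.
Pooled p̂ = (595+881)/(1187+1948) = 1476/3135 = 0.47081.
SE = √(p̂(1−p̂)(1/n₁+1/n₂)) = √(0.47081·0.52919·0.00135581) = √(0.000337797) = 0.01838.
z = (0.50126 − 0.45226)/0.01838 = 0.04900/0.01838 = 2.67.

z = 2.67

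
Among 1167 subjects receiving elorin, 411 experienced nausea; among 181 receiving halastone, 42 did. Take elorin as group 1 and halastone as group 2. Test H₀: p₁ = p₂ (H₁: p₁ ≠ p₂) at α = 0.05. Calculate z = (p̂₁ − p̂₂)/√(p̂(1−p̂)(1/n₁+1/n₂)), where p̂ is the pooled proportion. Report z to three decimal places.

z = 3.184

p̂₁ = 411/1167 ≈ 0.35219, p̂₂ = 42/181 ≈ 0.23204.
Pooled p̂ = (411+42)/(1167+181) = 453/1348 = 0.33605.
SE = √(p̂(1−p̂)(1/n₁+1/n₂)) = √(0.33605·0.66395·0.00638176) = √(0.00142391) = 0.03773.
z = (0.35219 − 0.23204)/0.03773 = 0.12015/0.03773 = 3.184.
Two-sided p-value ≈ 2·Φ(−3.184) = 0.0015. With α = 0.05, reject H₀.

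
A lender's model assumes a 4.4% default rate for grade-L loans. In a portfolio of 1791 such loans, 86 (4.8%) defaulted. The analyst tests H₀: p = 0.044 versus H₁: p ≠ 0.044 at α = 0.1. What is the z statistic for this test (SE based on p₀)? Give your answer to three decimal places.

p̂ = 86/1791 = 0.04802.
Standard error under H₀: √(0.044×0.956/1791) = 0.00485.
z = (0.04802 − 0.044)/0.00485 = 0.00402/0.00485 = 0.829.
p-value = 2·P(Z > 0.829) ≈ 0.4071; since p > α = 0.1, fail to reject H₀.

z = 0.829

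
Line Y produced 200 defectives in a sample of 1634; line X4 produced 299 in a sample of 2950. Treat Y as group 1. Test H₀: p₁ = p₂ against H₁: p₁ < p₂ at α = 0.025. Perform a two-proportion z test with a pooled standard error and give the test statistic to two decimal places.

z = 2.19

p̂₁ = 200/1634 = 0.1224, p̂₂ = 299/2950 = 0.1014.
Pooled p̂ = (200+299)/(1634+2950) = 499/4584 = 0.1089.
SE = √(0.0970071 × 0.000950978) = 0.0096.
z = (0.1224 − 0.1014)/0.0096 = 0.0210/0.0096 = 2.19.
p-value = P(Z < 2.191) ≈ 0.9858, so at α = 0.025 we fail to reject H₀.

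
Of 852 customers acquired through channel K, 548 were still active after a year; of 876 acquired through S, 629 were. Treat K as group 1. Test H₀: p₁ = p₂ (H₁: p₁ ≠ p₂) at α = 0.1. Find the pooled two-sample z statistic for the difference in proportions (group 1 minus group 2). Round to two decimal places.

z = -3.34

p̂₁ = 548/852 ≈ 0.6432, p̂₂ = 629/876 ≈ 0.7180.
Pooled p̂ = (548+629)/(852+876) = 1177/1728 = 0.6811.
SE = √(0.21719 × 0.00231526) = 0.0224.
z = (0.6432 − 0.7180)/0.0224 = -0.0748/0.0224 = -3.34.
Two-sided p-value ≈ 2·Φ(−3.338) = 0.0008; since p < α = 0.1, reject H₀.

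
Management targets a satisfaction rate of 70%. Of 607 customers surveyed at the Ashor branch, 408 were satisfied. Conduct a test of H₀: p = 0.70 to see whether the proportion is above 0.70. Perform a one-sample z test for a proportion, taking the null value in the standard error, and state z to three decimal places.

p̂ = 408/607 ≈ 0.67216.
SE = √(p₀(1−p₀)/n) = √(0.21/607) = 0.01860.
z = (0.67216 − 0.7)/0.01860 = -0.02784/0.01860 = -1.497.

z = -1.497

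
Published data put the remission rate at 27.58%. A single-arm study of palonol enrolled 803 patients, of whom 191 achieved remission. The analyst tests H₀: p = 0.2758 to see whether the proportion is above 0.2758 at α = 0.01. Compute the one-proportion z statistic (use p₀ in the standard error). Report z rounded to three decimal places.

z = -2.406

p̂ = 191/803 = 0.23786.
SE = √(p₀(1−p₀)/n) = √(0.19973/803) = 0.01577.
z = (0.23786 − 0.2758)/0.01577 = -0.03794/0.01577 = -2.406.
p-value = P(Z > -2.406) ≈ 0.9919; since p > α = 0.01, fail to reject H₀.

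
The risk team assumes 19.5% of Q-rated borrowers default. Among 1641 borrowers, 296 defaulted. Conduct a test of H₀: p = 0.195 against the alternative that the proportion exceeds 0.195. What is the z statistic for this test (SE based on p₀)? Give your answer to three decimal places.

z = -1.495

p̂ = 296/1641 ≈ 0.18038.
Under H₀, SE = √(0.195·0.805/1641) = √(9.56581e-05) = 0.00978.
z = (0.18038 − 0.195)/0.00978 = -0.01462/0.00978 = -1.495.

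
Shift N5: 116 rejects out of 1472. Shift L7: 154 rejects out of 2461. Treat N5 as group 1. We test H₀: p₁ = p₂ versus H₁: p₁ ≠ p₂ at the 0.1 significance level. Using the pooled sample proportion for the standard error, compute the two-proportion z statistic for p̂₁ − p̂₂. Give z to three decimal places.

p̂₁ = 116/1472 ≈ 0.078804, p̂₂ = 154/2461 ≈ 0.062576.
Pooled p̂ = (116+154)/(1472+2461) = 270/3933 = 0.068650.
SE = √(0.0639371 × 0.00108569) = 0.008332.
z = (0.078804 − 0.062576)/0.008332 = 0.016228/0.008332 = 1.948.
Two-sided p-value ≈ 2·Φ(−1.948) = 0.0514, so at α = 0.1 we reject H₀.

z = 1.948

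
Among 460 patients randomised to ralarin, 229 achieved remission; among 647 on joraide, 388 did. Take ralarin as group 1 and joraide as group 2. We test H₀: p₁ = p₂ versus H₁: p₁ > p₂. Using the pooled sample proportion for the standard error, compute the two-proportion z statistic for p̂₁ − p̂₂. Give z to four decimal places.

p̂₁ = 229/460 ≈ 0.497826, p̂₂ = 388/647 ≈ 0.599691.
Pooled p̂ = (229+388)/(460+647) = 617/1107 = 0.557362.
SE = √(p̂(1−p̂)(1/n₁+1/n₂)) = √(0.557362·0.442638·0.00371951) = √(0.000917638) = 0.030293.
z = (0.497826 − 0.599691)/0.030293 = -0.101865/0.030293 = -3.3627.
p-value = P(Z > -3.363) ≈ 0.9996.

z = -3.3627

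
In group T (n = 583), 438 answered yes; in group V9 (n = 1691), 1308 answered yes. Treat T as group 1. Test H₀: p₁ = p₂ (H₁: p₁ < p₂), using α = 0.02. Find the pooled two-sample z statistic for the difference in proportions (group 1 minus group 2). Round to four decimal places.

z = -1.0958

p̂₁ = 438/583 ≈ 0.751286, p̂₂ = 1308/1691 ≈ 0.773507.
Pooled p̂ = (438+1308)/(583+1691) = 1746/2274 = 0.767810.
SE = √(p̂(1−p̂)(1/n₁+1/n₂)) = √(0.767810·0.232190·0.00230663) = √(0.000411221) = 0.020279.
z = (0.751286 − 0.773507)/0.020279 = -0.022221/0.020279 = -1.0958.
p-value = P(Z < -1.096) ≈ 0.1366; since p > α = 0.02, fail to reject H₀.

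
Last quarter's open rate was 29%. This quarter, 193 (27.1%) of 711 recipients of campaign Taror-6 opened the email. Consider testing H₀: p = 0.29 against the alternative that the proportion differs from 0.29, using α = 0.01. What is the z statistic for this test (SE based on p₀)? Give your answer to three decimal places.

p̂ = 193/711 = 0.27145.
Under H₀, SE = √(0.29·0.71/711) = √(0.000289592) = 0.01702.
z = (0.27145 − 0.29)/0.01702 = -0.01855/0.01702 = -1.090.
Two-sided p-value ≈ 2·Φ(−1.090) = 0.2757. With α = 0.01, fail to reject H₀.

z = -1.090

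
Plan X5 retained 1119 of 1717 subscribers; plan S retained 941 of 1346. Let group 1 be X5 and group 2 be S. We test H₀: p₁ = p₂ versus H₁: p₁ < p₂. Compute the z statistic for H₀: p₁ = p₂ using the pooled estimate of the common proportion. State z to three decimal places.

z = -2.774

p̂₁ = 1119/1717 ≈ 0.651718, p̂₂ = 941/1346 ≈ 0.699108.
Pooled p̂ = (1119+941)/(1717+1346) = 2060/3063 = 0.672543.
SE = √(0.220229 × 0.00132535) = 0.017085.
z = (0.651718 − 0.699108)/0.017085 = -0.047390/0.017085 = -2.774.
p-value = P(Z < -2.774) ≈ 0.0028.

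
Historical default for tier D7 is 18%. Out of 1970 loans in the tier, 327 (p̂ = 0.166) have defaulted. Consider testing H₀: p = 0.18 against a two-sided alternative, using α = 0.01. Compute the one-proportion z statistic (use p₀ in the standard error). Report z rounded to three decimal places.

z = -1.619

p̂ = 327/1970 ≈ 0.165990.
Standard error under H₀: √(0.18×0.82/1970) = 0.008656.
z = (0.165990 − 0.18)/0.008656 = -0.014010/0.008656 = -1.619.
Two-sided p-value ≈ 2·Φ(−1.619) = 0.1055. With α = 0.01, fail to reject H₀.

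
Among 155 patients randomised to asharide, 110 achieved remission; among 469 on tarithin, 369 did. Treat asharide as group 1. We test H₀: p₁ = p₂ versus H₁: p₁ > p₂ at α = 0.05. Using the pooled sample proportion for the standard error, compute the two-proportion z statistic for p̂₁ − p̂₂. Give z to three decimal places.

p̂₁ = 110/155 ≈ 0.70968, p̂₂ = 369/469 ≈ 0.78678.
Pooled p̂ = (110+369)/(155+469) = 479/624 = 0.76763.
SE = √(p̂(1−p̂)(1/n₁+1/n₂)) = √(0.76763·0.23237·0.00858381) = √(0.00153114) = 0.03913.
z = (0.70968 − 0.78678)/0.03913 = -0.07710/0.03913 = -1.970.
p-value = P(Z > -1.970) ≈ 0.9756; since p > α = 0.05, fail to reject H₀.

z = -1.970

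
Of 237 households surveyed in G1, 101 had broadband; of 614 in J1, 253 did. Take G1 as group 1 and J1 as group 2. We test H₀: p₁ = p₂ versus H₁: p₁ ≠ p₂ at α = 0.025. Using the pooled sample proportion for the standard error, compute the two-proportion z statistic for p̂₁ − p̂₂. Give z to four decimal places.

p̂₁ = 101/237 ≈ 0.426160, p̂₂ = 253/614 ≈ 0.412052.
Pooled p̂ = (101+253)/(237+614) = 354/851 = 0.415981.
SE = √(0.242941 × 0.00584807) = 0.037693.
z = (0.426160 − 0.412052)/0.037693 = 0.014108/0.037693 = 0.3743.
p-value = 2·P(Z > 0.374) ≈ 0.7082, so at α = 0.025 we fail to reject H₀.

z = 0.3743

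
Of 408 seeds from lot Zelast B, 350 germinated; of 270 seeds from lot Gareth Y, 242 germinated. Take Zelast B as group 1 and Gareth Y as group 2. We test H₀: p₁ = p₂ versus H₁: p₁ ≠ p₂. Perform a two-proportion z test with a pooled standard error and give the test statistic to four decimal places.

p̂₁ = 350/408 = 0.857843, p̂₂ = 242/270 = 0.896296.
Pooled p̂ = (350+242)/(408+270) = 592/678 = 0.873156.
SE = √(p̂(1−p̂)(1/n₁+1/n₂)) = √(0.873156·0.126844·0.00615468) = √(0.000681658) = 0.026109.
z = (0.857843 − 0.896296)/0.026109 = -0.038453/0.026109 = -1.4728.
Two-sided p-value ≈ 2·Φ(−1.473) = 0.1408.

z = -1.4728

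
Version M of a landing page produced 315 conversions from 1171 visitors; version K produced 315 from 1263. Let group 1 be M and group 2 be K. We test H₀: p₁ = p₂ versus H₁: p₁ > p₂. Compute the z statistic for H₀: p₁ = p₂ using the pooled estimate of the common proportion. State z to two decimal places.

z = 1.10

p̂₁ = 315/1171 ≈ 0.2690, p̂₂ = 315/1263 ≈ 0.2494.
Pooled p̂ = (315+315)/(1171+1263) = 630/2434 = 0.2588.
SE = √(p̂(1−p̂)(1/n₁+1/n₂)) = √(0.2588·0.7412·0.00164574) = √(0.000315716) = 0.0178.
z = (0.2690 − 0.2494)/0.0178 = 0.0196/0.0178 = 1.10.
p-value = P(Z > 1.103) ≈ 0.1351.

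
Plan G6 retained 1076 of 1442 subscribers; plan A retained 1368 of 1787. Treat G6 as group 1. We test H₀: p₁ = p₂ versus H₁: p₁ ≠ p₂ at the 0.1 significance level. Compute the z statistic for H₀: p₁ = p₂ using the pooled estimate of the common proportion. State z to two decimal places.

z = -1.27

p̂₁ = 1076/1442 = 0.7462, p̂₂ = 1368/1787 = 0.7655.
Pooled p̂ = (1076+1368)/(1442+1787) = 2444/3229 = 0.7569.
SE = √(p̂(1−p̂)(1/n₁+1/n₂)) = √(0.7569·0.2431·0.00125308) = √(0.000230575) = 0.0152.
z = (0.7462 − 0.7655)/0.0152 = -0.0193/0.0152 = -1.27.
Two-sided p-value ≈ 2·Φ(−1.274) = 0.2027. With α = 0.1, fail to reject H₀.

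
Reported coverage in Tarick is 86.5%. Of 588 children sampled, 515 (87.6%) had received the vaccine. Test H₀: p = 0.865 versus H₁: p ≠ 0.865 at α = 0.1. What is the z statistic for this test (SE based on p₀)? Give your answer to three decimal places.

z = 0.770

p̂ = 515/588 ≈ 0.87585.
Under H₀, SE = √(0.865·0.135/588) = √(0.000198597) = 0.01409.
z = (0.87585 − 0.865)/0.01409 = 0.01085/0.01409 = 0.770.
p-value = 2·P(Z > 0.770) ≈ 0.4413, so at α = 0.1 we fail to reject H₀.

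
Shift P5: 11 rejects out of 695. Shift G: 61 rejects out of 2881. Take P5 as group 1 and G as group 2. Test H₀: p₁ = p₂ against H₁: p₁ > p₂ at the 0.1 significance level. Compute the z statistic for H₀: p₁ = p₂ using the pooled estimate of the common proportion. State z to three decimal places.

z = -0.901

p̂₁ = 11/695 ≈ 0.015827, p̂₂ = 61/2881 ≈ 0.021173.
Pooled p̂ = (11+61)/(695+2881) = 72/3576 = 0.020134.
SE = √(0.0197288 × 0.00178595) = 0.005936.
z = (0.015827 − 0.021173)/0.005936 = -0.005346/0.005936 = -0.901.
p-value = P(Z > -0.901) ≈ 0.8161; since p > α = 0.1, fail to reject H₀.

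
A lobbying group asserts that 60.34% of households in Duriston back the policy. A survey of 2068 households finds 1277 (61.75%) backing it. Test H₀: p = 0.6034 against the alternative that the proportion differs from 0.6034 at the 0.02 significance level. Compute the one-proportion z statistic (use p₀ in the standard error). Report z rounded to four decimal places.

z = 1.3112

p̂ = 1277/2068 = 0.617505.
Standard error under H₀: √(0.6034×0.3966/2068) = 0.010757.
z = (0.617505 − 0.6034)/0.010757 = 0.014105/0.010757 = 1.3112.
Two-sided p-value ≈ 2·Φ(−1.311) = 0.1898; since p > α = 0.02, fail to reject H₀.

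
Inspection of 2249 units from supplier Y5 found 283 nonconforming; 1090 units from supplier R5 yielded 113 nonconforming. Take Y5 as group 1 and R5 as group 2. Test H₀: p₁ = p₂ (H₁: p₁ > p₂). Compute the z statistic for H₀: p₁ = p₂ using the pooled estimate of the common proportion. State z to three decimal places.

p̂₁ = 283/2249 ≈ 0.1258337, p̂₂ = 113/1090 ≈ 0.1036697.
Pooled p̂ = (283+113)/(2249+1090) = 396/3339 = 0.1185984.
SE = √(0.104533 × 0.00136207) = 0.0119324.
z = (0.1258337 − 0.1036697)/0.0119324 = 0.0221640/0.0119324 = 1.857.

z = 1.857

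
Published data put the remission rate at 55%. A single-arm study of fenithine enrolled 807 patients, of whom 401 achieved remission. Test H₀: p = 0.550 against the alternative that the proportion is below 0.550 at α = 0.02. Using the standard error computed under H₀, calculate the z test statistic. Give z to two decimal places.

z = -3.03

p̂ = 401/807 ≈ 0.4969.
SE = √(p₀(1−p₀)/n) = √(0.2475/807) = 0.0175.
z = (0.4969 − 0.55)/0.0175 = -0.0531/0.0175 = -3.03.
p-value = P(Z < -3.032) ≈ 0.0012. With α = 0.02, reject H₀.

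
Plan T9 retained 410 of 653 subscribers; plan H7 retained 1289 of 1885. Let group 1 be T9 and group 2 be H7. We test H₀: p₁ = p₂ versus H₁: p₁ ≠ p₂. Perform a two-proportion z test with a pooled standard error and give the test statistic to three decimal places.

p̂₁ = 410/653 ≈ 0.62787, p̂₂ = 1289/1885 ≈ 0.68382.
Pooled p̂ = (410+1289)/(653+1885) = 1699/2538 = 0.66942.
SE = √(0.221295 × 0.0020619) = 0.02136.
z = (0.62787 − 0.68382)/0.02136 = -0.05595/0.02136 = -2.619.

z = -2.619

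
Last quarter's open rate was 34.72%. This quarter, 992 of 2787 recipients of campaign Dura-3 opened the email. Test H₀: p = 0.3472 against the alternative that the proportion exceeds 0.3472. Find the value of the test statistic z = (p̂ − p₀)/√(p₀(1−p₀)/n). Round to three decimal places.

z = 0.969

p̂ = 992/2787 ≈ 0.35594.
Under H₀, SE = √(0.3472·0.6528/2787) = √(8.13248e-05) = 0.00902.
z = (0.35594 − 0.3472)/0.00902 = 0.00874/0.00902 = 0.969.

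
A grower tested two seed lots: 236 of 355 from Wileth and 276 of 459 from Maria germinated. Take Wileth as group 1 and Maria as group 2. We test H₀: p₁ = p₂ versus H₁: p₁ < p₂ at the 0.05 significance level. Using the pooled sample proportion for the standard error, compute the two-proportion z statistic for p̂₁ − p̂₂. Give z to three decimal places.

z = 1.859

p̂₁ = 236/355 ≈ 0.66479, p̂₂ = 276/459 ≈ 0.60131.
Pooled p̂ = (236+276)/(355+459) = 512/814 = 0.62899.
SE = √(p̂(1−p̂)(1/n₁+1/n₂)) = √(0.62899·0.37101·0.00499555) = √(0.00116577) = 0.03414.
z = (0.66479 − 0.60131)/0.03414 = 0.06348/0.03414 = 1.859.
p-value = P(Z < 1.859) ≈ 0.9685. With α = 0.05, fail to reject H₀.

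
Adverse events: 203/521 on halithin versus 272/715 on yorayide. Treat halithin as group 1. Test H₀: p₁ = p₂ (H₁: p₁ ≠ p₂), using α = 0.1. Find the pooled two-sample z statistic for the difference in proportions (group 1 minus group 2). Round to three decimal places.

z = 0.329

p̂₁ = 203/521 ≈ 0.38964, p̂₂ = 272/715 ≈ 0.38042.
Pooled p̂ = (203+272)/(521+715) = 475/1236 = 0.38430.
SE = √(p̂(1−p̂)(1/n₁+1/n₂)) = √(0.38430·0.61570·0.00331799) = √(0.000785084) = 0.02802.
z = (0.38964 − 0.38042)/0.02802 = 0.00922/0.02802 = 0.329.
Two-sided p-value ≈ 2·Φ(−0.329) = 0.7422, so at α = 0.1 we fail to reject H₀.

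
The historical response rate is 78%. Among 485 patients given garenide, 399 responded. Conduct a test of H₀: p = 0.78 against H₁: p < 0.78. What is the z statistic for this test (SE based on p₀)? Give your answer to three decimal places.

z = 2.269

p̂ = 399/485 = 0.82268.
SE = √(p₀(1−p₀)/n) = √(0.1716/485) = 0.01881.
z = (0.82268 − 0.78)/0.01881 = 0.04268/0.01881 = 2.269.
p-value = P(Z < 2.269) ≈ 0.9884.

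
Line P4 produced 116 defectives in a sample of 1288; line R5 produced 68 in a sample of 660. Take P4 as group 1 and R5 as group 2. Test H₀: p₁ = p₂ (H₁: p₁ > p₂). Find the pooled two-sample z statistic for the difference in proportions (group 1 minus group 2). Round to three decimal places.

p̂₁ = 116/1288 = 0.09006, p̂₂ = 68/660 = 0.10303.
Pooled p̂ = (116+68)/(1288+660) = 184/1948 = 0.09446.
SE = √(p̂(1−p̂)(1/n₁+1/n₂)) = √(0.09446·0.90554·0.00229155) = √(0.000196005) = 0.01400.
z = (0.09006 − 0.10303)/0.01400 = -0.01297/0.01400 = -0.926.
p-value = P(Z > -0.926) ≈ 0.8229.

z = -0.926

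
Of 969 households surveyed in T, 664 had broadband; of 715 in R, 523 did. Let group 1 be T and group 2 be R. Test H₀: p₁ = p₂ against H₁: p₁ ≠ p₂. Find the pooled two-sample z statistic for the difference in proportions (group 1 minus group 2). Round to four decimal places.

p̂₁ = 664/969 = 0.6852425, p̂₂ = 523/715 = 0.7314685.
Pooled p̂ = (664+523)/(969+715) = 1187/1684 = 0.7048694.
SE = √(0.208029 × 0.00243059) = 0.0224863.
z = (0.6852425 − 0.7314685)/0.0224863 = -0.0462260/0.0224863 = -2.0557.

z = -2.0557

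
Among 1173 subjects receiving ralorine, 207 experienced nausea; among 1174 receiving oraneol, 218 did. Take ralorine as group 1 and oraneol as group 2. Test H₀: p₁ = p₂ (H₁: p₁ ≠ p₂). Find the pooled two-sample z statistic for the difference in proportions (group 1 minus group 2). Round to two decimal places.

z = -0.58

p̂₁ = 207/1173 = 0.1765, p̂₂ = 218/1174 = 0.1857.
Pooled p̂ = (207+218)/(1173+1174) = 425/2347 = 0.1811.
SE = √(0.148291 × 0.0017043) = 0.0159.
z = (0.1765 − 0.1857)/0.0159 = -0.0092/0.0159 = -0.58.
Two-sided p-value ≈ 2·Φ(−0.580) = 0.5620.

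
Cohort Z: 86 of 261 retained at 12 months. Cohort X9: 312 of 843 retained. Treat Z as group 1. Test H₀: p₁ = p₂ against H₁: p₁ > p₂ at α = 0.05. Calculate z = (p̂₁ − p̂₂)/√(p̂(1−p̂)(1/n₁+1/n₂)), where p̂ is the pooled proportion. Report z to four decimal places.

p̂₁ = 86/261 ≈ 0.329502, p̂₂ = 312/843 ≈ 0.370107.
Pooled p̂ = (86+312)/(261+843) = 398/1104 = 0.360507.
SE = √(0.230542 × 0.00501766) = 0.034011.
z = (0.329502 − 0.370107)/0.034011 = -0.040605/0.034011 = -1.1939.
p-value = P(Z > -1.194) ≈ 0.8837, so at α = 0.05 we fail to reject H₀.

z = -1.1939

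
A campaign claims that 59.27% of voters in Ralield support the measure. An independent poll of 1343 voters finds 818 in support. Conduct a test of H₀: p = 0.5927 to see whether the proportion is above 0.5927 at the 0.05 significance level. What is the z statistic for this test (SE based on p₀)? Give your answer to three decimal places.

z = 1.222

p̂ = 818/1343 ≈ 0.609084.
SE = √(p₀(1−p₀)/n) = √(0.24141/1343) = 0.013407.
z = (0.609084 − 0.5927)/0.013407 = 0.016384/0.013407 = 1.222.
p-value = P(Z > 1.222) ≈ 0.1108. With α = 0.05, fail to reject H₀.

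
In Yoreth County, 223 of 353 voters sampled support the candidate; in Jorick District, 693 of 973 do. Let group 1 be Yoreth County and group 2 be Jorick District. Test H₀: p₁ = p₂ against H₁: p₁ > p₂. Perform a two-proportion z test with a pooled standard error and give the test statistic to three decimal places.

p̂₁ = 223/353 = 0.63173, p̂₂ = 693/973 = 0.71223.
Pooled p̂ = (223+693)/(353+973) = 916/1326 = 0.69080.
SE = √(0.213596 × 0.00386061) = 0.02872.
z = (0.63173 − 0.71223)/0.02872 = -0.08050/0.02872 = -2.803.
p-value = P(Z > -2.803) ≈ 0.9975.

z = -2.803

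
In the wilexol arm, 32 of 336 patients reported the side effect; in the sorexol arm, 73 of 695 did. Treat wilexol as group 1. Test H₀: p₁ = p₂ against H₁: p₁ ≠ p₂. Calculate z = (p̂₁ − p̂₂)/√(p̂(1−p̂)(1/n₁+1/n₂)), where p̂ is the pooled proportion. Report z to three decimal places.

p̂₁ = 32/336 = 0.09524, p̂₂ = 73/695 = 0.10504.
Pooled p̂ = (32+73)/(336+695) = 105/1031 = 0.10184.
SE = √(0.0914709 × 0.00441504) = 0.02010.
z = (0.09524 − 0.10504)/0.02010 = -0.00980/0.02010 = -0.488.

z = -0.488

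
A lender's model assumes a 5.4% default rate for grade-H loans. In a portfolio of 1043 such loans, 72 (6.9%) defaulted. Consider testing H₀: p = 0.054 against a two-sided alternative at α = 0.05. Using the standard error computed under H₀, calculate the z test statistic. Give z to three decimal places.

z = 2.148

p̂ = 72/1043 = 0.069032.
SE = √(p₀(1−p₀)/n) = √(0.051084/1043) = 0.006998.
z = (0.069032 − 0.054)/0.006998 = 0.015032/0.006998 = 2.148.
Two-sided p-value ≈ 2·Φ(−2.148) = 0.0317, so at α = 0.05 we reject H₀.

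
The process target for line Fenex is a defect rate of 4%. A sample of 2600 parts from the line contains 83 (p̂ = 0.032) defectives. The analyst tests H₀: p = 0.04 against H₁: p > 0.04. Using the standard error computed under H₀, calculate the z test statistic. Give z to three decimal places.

z = -2.102

p̂ = 83/2600 ≈ 0.031923.
Under H₀, SE = √(0.04·0.96/2600) = √(1.47692e-05) = 0.003843.
z = (0.031923 − 0.04)/0.003843 = -0.008077/0.003843 = -2.102.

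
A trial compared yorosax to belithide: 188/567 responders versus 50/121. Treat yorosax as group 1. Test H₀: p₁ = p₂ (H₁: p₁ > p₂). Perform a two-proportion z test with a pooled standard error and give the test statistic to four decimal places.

p̂₁ = 188/567 ≈ 0.331570, p̂₂ = 50/121 ≈ 0.413223.
Pooled p̂ = (188+50)/(567+121) = 238/688 = 0.345930.
SE = √(0.226263 × 0.0100281) = 0.047634.
z = (0.331570 − 0.413223)/0.047634 = -0.081653/0.047634 = -1.7142.

z = -1.7142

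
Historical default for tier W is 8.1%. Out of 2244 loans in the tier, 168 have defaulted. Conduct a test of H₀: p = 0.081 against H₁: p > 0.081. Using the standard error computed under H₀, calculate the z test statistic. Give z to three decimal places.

p̂ = 168/2244 ≈ 0.074866.
Standard error under H₀: √(0.081×0.919/2244) = 0.005760.
z = (0.074866 − 0.081)/0.005760 = -0.006134/0.005760 = -1.065.
p-value = P(Z > -1.065) ≈ 0.8566.

z = -1.065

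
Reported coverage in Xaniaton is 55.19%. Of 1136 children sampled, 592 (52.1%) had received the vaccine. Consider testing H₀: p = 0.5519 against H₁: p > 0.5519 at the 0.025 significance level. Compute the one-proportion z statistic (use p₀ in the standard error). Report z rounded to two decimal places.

p̂ = 592/1136 = 0.52113.
Standard error under H₀: √(0.5519×0.4481/1136) = 0.01475.
z = (0.52113 − 0.5519)/0.01475 = -0.03077/0.01475 = -2.09.
p-value = P(Z > -2.086) ≈ 0.9815, so at α = 0.025 we fail to reject H₀.

z = -2.09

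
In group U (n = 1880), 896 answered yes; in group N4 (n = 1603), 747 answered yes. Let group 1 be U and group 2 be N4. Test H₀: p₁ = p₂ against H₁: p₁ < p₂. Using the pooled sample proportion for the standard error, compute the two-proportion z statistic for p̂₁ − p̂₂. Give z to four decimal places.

z = 0.6243

p̂₁ = 896/1880 = 0.476596, p̂₂ = 747/1603 = 0.466001.
Pooled p̂ = (896+747)/(1880+1603) = 1643/3483 = 0.471720.
SE = √(p̂(1−p̂)(1/n₁+1/n₂)) = √(0.471720·0.528280·0.00115575) = √(0.000288012) = 0.016971.
z = (0.476596 − 0.466001)/0.016971 = 0.010595/0.016971 = 0.6243.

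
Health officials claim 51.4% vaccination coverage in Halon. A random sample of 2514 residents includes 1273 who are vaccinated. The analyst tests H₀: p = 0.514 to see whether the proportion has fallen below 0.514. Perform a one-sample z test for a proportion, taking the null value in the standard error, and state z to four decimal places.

p̂ = 1273/2514 ≈ 0.5063644.
Under H₀, SE = √(0.514·0.486/2514) = √(9.93652e-05) = 0.0099682.
z = (0.5063644 − 0.514)/0.0099682 = -0.0076356/0.0099682 = -0.7660.
p-value = P(Z < -0.766) ≈ 0.2218.

z = -0.7660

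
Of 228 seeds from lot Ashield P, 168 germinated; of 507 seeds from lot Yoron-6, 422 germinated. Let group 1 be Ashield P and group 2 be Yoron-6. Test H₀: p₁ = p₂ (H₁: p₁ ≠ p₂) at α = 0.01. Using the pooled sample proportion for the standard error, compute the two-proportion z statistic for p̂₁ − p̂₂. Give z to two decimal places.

z = -3.01

p̂₁ = 168/228 ≈ 0.7368, p̂₂ = 422/507 ≈ 0.8323.
Pooled p̂ = (168+422)/(228+507) = 590/735 = 0.8027.
SE = √(p̂(1−p̂)(1/n₁+1/n₂)) = √(0.8027·0.1973·0.00635835) = √(0.00100691) = 0.0317.
z = (0.7368 − 0.8323)/0.0317 = -0.0955/0.0317 = -3.01.
Two-sided p-value ≈ 2·Φ(−3.010) = 0.0026. With α = 0.01, reject H₀.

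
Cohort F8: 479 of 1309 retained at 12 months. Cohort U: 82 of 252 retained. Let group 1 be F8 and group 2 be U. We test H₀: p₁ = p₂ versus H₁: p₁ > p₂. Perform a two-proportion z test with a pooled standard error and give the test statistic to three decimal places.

p̂₁ = 479/1309 = 0.36593, p̂₂ = 82/252 = 0.32540.
Pooled p̂ = (479+82)/(1309+252) = 561/1561 = 0.35939.
SE = √(0.230227 × 0.0047322) = 0.03301.
z = (0.36593 − 0.32540)/0.03301 = 0.04053/0.03301 = 1.228.

z = 1.228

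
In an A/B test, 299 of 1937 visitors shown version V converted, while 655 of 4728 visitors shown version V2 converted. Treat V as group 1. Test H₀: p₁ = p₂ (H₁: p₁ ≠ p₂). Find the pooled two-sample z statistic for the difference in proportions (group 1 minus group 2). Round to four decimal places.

p̂₁ = 299/1937 = 0.154362, p̂₂ = 655/4728 = 0.138536.
Pooled p̂ = (299+655)/(1937+4728) = 954/6665 = 0.143136.
SE = √(p̂(1−p̂)(1/n₁+1/n₂)) = √(0.143136·0.856864·0.000727768) = √(8.92593e-05) = 0.009448.
z = (0.154362 − 0.138536)/0.009448 = 0.015826/0.009448 = 1.6751.

z = 1.6751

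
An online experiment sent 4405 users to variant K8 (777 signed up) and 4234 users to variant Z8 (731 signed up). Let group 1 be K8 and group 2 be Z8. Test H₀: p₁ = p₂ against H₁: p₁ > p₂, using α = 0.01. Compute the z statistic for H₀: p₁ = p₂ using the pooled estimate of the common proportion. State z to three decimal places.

z = 0.458

p̂₁ = 777/4405 = 0.17639, p̂₂ = 731/4234 = 0.17265.
Pooled p̂ = (777+731)/(4405+4234) = 1508/8639 = 0.17456.
SE = √(0.144087 × 0.000463198) = 0.00817.
z = (0.17639 − 0.17265)/0.00817 = 0.00374/0.00817 = 0.458.
p-value = P(Z > 0.458) ≈ 0.3235. With α = 0.01, fail to reject H₀.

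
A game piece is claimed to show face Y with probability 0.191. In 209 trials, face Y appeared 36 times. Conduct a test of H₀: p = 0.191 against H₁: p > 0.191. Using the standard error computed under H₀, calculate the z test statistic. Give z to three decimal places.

p̂ = 36/209 ≈ 0.17225.
Standard error under H₀: √(0.191×0.809/209) = 0.02719.
z = (0.17225 − 0.191)/0.02719 = -0.01875/0.02719 = -0.690.

z = -0.690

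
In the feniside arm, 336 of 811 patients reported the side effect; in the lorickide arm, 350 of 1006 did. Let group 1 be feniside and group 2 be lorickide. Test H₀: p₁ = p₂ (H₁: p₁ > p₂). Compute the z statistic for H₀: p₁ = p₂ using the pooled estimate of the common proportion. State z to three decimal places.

z = 2.902

p̂₁ = 336/811 ≈ 0.41430, p̂₂ = 350/1006 ≈ 0.34791.
Pooled p̂ = (336+350)/(811+1006) = 686/1817 = 0.37755.
SE = √(p̂(1−p̂)(1/n₁+1/n₂)) = √(0.37755·0.62245·0.00222708) = √(0.000523375) = 0.02288.
z = (0.41430 − 0.34791)/0.02288 = 0.06639/0.02288 = 2.902.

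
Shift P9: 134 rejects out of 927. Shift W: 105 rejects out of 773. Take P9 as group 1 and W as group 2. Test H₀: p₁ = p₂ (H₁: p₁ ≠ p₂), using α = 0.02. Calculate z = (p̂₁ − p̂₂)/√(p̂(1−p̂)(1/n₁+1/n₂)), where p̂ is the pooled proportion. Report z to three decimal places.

p̂₁ = 134/927 ≈ 0.14455, p̂₂ = 105/773 ≈ 0.13583.
Pooled p̂ = (134+105)/(927+773) = 239/1700 = 0.14059.
SE = √(p̂(1−p̂)(1/n₁+1/n₂)) = √(0.14059·0.85941·0.00237241) = √(0.000286642) = 0.01693.
z = (0.14455 − 0.13583)/0.01693 = 0.00872/0.01693 = 0.515.
p-value = 2·P(Z > 0.515) ≈ 0.6066. With α = 0.02, fail to reject H₀.

z = 0.515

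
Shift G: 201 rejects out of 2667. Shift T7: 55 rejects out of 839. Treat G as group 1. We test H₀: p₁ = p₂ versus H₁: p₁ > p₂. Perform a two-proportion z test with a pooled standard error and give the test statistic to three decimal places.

p̂₁ = 201/2667 ≈ 0.07537, p̂₂ = 55/839 ≈ 0.06555.
Pooled p̂ = (201+55)/(2667+839) = 256/3506 = 0.07302.
SE = √(p̂(1−p̂)(1/n₁+1/n₂)) = √(0.07302·0.92698·0.00156685) = √(0.000106054) = 0.01030.
z = (0.07537 − 0.06555)/0.01030 = 0.00982/0.01030 = 0.953.
p-value = P(Z > 0.953) ≈ 0.1704.

z = 0.953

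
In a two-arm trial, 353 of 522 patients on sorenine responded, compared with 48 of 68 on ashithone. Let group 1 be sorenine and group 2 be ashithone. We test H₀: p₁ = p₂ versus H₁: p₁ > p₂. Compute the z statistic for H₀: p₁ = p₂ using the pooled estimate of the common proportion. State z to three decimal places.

z = -0.493

p̂₁ = 353/522 ≈ 0.67625, p̂₂ = 48/68 ≈ 0.70588.
Pooled p̂ = (353+48)/(522+68) = 401/590 = 0.67966.
SE = √(p̂(1−p̂)(1/n₁+1/n₂)) = √(0.67966·0.32034·0.0166216) = √(0.00361888) = 0.06016.
z = (0.67625 − 0.70588)/0.06016 = -0.02963/0.06016 = -0.493.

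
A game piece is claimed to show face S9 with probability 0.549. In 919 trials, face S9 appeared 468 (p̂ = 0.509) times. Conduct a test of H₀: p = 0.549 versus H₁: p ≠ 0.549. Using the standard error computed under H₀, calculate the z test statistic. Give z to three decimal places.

z = -2.422

p̂ = 468/919 ≈ 0.50925.
SE = √(p₀(1−p₀)/n) = √(0.2476/919) = 0.01641.
z = (0.50925 − 0.549)/0.01641 = -0.03975/0.01641 = -2.422.
Two-sided p-value ≈ 2·Φ(−2.422) = 0.0154.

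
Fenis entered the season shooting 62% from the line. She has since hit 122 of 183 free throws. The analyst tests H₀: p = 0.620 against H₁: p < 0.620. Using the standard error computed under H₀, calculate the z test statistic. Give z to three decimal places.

z = 1.301

p̂ = 122/183 = 0.66667.
Standard error under H₀: √(0.62×0.38/183) = 0.03588.
z = (0.66667 − 0.62)/0.03588 = 0.04667/0.03588 = 1.301.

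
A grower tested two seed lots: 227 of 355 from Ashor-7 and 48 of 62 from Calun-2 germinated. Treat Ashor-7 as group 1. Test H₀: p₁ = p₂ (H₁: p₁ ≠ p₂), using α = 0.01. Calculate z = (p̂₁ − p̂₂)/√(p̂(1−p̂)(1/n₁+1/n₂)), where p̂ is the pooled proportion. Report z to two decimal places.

z = -2.07

p̂₁ = 227/355 = 0.6394, p̂₂ = 48/62 = 0.7742.
Pooled p̂ = (227+48)/(355+62) = 275/417 = 0.6595.
SE = √(0.224569 × 0.0189459) = 0.0652.
z = (0.6394 − 0.7742)/0.0652 = -0.1348/0.0652 = -2.07.
p-value = 2·P(Z > 2.066) ≈ 0.0388. With α = 0.01, fail to reject H₀.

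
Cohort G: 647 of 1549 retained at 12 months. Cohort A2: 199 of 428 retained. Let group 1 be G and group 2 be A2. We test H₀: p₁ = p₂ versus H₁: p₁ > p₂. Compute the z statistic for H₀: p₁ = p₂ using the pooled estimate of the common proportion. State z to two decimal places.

p̂₁ = 647/1549 ≈ 0.4177, p̂₂ = 199/428 ≈ 0.4650.
Pooled p̂ = (647+199)/(1549+428) = 846/1977 = 0.4279.
SE = √(p̂(1−p̂)(1/n₁+1/n₂)) = √(0.4279·0.5721·0.00298203) = √(0.000730014) = 0.0270.
z = (0.4177 − 0.4650)/0.0270 = -0.0473/0.0270 = -1.75.
p-value = P(Z > -1.749) ≈ 0.9599.

z = -1.75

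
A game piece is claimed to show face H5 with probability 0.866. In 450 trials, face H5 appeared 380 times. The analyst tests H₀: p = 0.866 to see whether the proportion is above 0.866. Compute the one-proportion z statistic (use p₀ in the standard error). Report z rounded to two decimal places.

z = -1.34

p̂ = 380/450 = 0.8444.
SE = √(p₀(1−p₀)/n) = √(0.11604/450) = 0.0161.
z = (0.8444 − 0.866)/0.0161 = -0.0216/0.0161 = -1.34.
p-value = P(Z > -1.342) ≈ 0.9103.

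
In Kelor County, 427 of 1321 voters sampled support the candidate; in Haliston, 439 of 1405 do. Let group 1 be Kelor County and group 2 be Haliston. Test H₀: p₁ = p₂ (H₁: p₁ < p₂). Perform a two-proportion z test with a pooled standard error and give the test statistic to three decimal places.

p̂₁ = 427/1321 = 0.32324, p̂₂ = 439/1405 = 0.31246.
Pooled p̂ = (427+439)/(1321+1405) = 866/2726 = 0.31768.
SE = √(0.21676 × 0.00146875) = 0.01784.
z = (0.32324 − 0.31246)/0.01784 = 0.01078/0.01784 = 0.604.
p-value = P(Z < 0.604) ≈ 0.7272.

z = 0.604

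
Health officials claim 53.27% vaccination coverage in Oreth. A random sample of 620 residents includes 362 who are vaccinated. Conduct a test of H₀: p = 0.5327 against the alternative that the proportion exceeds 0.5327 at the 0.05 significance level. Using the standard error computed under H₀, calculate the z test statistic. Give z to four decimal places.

p̂ = 362/620 = 0.583871.
Standard error under H₀: √(0.5327×0.4673/620) = 0.020037.
z = (0.583871 − 0.5327)/0.020037 = 0.051171/0.020037 = 2.5538.
p-value = P(Z > 2.554) ≈ 0.0053, so at α = 0.05 we reject H₀.

z = 2.5538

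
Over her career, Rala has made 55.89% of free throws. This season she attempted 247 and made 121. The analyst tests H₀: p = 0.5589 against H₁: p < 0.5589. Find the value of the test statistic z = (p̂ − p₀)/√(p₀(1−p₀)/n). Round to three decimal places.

z = -2.185

p̂ = 121/247 = 0.48988.
SE = √(p₀(1−p₀)/n) = √(0.24653/247) = 0.03159.
z = (0.48988 − 0.5589)/0.03159 = -0.06902/0.03159 = -2.185.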